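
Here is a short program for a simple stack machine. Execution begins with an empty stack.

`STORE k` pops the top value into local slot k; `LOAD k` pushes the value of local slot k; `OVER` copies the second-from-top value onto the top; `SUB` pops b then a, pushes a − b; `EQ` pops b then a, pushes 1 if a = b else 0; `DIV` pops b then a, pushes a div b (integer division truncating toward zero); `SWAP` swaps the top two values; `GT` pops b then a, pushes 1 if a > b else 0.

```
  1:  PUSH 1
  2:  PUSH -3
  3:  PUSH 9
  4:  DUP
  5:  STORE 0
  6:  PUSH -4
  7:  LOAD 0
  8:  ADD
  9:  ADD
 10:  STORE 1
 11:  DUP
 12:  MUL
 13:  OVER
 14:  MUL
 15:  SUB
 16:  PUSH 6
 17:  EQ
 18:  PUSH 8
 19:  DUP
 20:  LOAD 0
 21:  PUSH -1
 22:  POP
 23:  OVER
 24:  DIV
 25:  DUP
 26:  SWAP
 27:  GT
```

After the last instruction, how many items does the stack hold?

4

PUSH 1   [1]
PUSH -3  [1, -3]
PUSH 9   [1, -3, 9]
DUP      [1, -3, 9, 9]
STORE 0  [1, -3, 9]
PUSH -4  [1, -3, 9, -4]
LOAD 0   [1, -3, 9, -4, 9]
ADD      [1, -3, 9, 5]
ADD      [1, -3, 14]
STORE 1  [1, -3]
DUP      [1, -3, -3]
MUL      [1, 9]
OVER     [1, 9, 1]
MUL      [1, 9]
SUB      [-8]
PUSH 6   [-8, 6]
EQ       [0]
PUSH 8   [0, 8]
DUP      [0, 8, 8]
LOAD 0   [0, 8, 8, 9]
PUSH -1  [0, 8, 8, 9, -1]
POP      [0, 8, 8, 9]
OVER     [0, 8, 8, 9, 8]
DIV      [0, 8, 8, 1]
DUP      [0, 8, 8, 1, 1]
SWAP     [0, 8, 8, 1, 1]
GT       [0, 8, 8, 0]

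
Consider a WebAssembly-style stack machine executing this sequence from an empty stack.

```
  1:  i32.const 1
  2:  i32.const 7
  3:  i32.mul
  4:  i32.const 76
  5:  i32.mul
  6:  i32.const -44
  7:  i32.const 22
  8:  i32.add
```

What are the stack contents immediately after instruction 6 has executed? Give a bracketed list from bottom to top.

i32.const 1   → [1]
i32.const 7   → [1, 7]
i32.mul       → [7]
i32.const 76  → [7, 76]
i32.mul       → [532]
i32.const -44 → [532, -44]

[532, -44]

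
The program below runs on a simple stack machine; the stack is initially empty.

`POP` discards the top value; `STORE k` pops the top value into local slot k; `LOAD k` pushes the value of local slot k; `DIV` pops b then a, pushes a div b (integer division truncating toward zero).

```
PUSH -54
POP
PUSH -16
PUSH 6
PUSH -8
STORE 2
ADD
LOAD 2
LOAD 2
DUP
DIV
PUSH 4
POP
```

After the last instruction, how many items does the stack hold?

3

PUSH -54  -54
POP       (empty)
PUSH -16  -16
PUSH 6    -16 6
PUSH -8   -16 6 -8
STORE 2   -16 6
ADD       -10
LOAD 2    -10 -8
LOAD 2    -10 -8 -8
DUP       -10 -8 -8 -8
DIV       -10 -8 1
PUSH 4    -10 -8 1 4
POP       -10 -8 1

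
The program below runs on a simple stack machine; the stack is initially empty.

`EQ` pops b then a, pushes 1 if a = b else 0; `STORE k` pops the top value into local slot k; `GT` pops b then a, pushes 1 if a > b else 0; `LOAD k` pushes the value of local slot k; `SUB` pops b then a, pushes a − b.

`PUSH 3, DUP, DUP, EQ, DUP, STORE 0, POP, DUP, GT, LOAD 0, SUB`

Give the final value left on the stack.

-1

PUSH 3  → 3
DUP     → 3 3
DUP     → 3 3 3
EQ      → 3 1
DUP     → 3 1 1
STORE 0 → 3 1
POP     → 3
DUP     → 3 3
GT      → 0
LOAD 0  → 0 1
SUB     → -1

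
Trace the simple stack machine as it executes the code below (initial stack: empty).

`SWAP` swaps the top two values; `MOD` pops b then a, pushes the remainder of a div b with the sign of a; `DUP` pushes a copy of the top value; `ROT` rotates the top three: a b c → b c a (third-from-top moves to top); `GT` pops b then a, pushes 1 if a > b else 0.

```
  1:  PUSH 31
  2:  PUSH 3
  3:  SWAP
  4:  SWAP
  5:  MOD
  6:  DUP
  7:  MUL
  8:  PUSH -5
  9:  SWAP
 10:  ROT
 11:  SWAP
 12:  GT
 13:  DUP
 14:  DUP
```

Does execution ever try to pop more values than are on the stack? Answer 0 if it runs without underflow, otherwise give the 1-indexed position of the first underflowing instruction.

PUSH 31 → [31]
PUSH 3  → [31, 3]
SWAP    → [3, 31]
SWAP    → [31, 3]
MOD     → [1]
DUP     → [1, 1]
MUL     → [1]
PUSH -5 → [1, -5]
SWAP    → [-5, 1]
ROT  — needs 3 operands, stack has 2 → underflow

10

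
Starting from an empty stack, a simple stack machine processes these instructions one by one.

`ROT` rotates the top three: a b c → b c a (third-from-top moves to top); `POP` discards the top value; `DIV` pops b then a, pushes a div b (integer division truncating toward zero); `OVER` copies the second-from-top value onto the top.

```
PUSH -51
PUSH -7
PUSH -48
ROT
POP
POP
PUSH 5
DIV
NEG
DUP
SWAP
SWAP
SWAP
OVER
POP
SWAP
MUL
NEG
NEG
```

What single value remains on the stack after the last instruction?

PUSH -51 → [-51]
PUSH -7  → [-51, -7]
PUSH -48 → [-51, -7, -48]
ROT      → [-7, -48, -51]
POP      → [-7, -48]
POP      → [-7]
PUSH 5   → [-7, 5]
DIV      → [-1]
NEG      → [1]
DUP      → [1, 1]
SWAP     → [1, 1]
SWAP     → [1, 1]
SWAP     → [1, 1]
OVER     → [1, 1, 1]
POP      → [1, 1]
SWAP     → [1, 1]
MUL      → [1]
NEG      → [-1]
NEG      → [1]

1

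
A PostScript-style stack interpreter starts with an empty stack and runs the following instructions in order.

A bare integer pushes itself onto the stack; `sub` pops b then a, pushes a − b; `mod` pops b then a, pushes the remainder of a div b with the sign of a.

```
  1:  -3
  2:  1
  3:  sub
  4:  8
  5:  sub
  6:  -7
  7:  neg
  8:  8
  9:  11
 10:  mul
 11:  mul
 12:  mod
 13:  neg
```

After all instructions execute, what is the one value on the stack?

-3  : -3
1   : -3 1
sub : -4
8   : -4 8
sub : -12
-7  : -12 -7
neg : -12 7
8   : -12 7 8
11  : -12 7 8 11
mul : -12 7 88
mul : -12 616
mod : -12
neg : 12

12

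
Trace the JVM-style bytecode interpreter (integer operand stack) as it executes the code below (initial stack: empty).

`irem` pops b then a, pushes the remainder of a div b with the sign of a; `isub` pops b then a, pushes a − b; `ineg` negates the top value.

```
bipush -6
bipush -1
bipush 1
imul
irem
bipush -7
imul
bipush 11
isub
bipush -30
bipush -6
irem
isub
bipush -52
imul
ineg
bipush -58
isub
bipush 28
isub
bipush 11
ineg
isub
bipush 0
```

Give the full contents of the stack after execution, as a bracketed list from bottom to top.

bipush -6  → [-6]
bipush -1  → [-6, -1]
bipush 1   → [-6, -1, 1]
imul       → [-6, -1]
irem       → [0]
bipush -7  → [0, -7]
imul       → [0]
bipush 11  → [0, 11]
isub       → [-11]
bipush -30 → [-11, -30]
bipush -6  → [-11, -30, -6]
irem       → [-11, 0]
isub       → [-11]
bipush -52 → [-11, -52]
imul       → [572]
ineg       → [-572]
bipush -58 → [-572, -58]
isub       → [-514]
bipush 28  → [-514, 28]
isub       → [-542]
bipush 11  → [-542, 11]
ineg       → [-542, -11]
isub       → [-531]
bipush 0   → [-531, 0]

[-531, 0]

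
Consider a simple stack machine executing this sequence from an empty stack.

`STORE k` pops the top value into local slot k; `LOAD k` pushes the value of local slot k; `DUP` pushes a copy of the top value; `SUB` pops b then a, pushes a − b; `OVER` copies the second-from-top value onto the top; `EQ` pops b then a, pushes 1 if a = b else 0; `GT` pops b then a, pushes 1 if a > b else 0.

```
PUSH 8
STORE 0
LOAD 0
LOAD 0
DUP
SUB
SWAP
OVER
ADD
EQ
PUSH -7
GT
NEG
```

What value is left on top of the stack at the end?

-1

PUSH 8  → [8]
STORE 0 → []
LOAD 0  → [8]
LOAD 0  → [8, 8]
DUP     → [8, 8, 8]
SUB     → [8, 0]
SWAP    → [0, 8]
OVER    → [0, 8, 0]
ADD     → [0, 8]
EQ      → [0]
PUSH -7 → [0, -7]
GT      → [1]
NEG     → [-1]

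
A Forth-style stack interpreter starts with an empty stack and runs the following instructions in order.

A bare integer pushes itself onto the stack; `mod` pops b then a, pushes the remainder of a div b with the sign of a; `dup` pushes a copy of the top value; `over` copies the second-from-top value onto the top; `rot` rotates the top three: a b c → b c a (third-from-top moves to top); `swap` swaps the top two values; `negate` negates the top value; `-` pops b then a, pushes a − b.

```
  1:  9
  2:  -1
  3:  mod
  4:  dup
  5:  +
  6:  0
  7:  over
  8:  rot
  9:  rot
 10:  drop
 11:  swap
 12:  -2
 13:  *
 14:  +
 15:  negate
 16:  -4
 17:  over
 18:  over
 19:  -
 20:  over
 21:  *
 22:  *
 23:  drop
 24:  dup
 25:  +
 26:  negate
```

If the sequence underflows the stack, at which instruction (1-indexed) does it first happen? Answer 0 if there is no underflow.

9      -> 9
-1     -> 9 -1
mod    -> 0
dup    -> 0 0
+      -> 0
0      -> 0 0
over   -> 0 0 0
rot    -> 0 0 0
rot    -> 0 0 0
drop   -> 0 0
swap   -> 0 0
-2     -> 0 0 -2
*      -> 0 0
+      -> 0
negate -> 0
-4     -> 0 -4
over   -> 0 -4 0
over   -> 0 -4 0 -4
-      -> 0 -4 4
over   -> 0 -4 4 -4
*      -> 0 -4 -16
*      -> 0 64
drop   -> 0
dup    -> 0 0
+      -> 0
negate -> 0

0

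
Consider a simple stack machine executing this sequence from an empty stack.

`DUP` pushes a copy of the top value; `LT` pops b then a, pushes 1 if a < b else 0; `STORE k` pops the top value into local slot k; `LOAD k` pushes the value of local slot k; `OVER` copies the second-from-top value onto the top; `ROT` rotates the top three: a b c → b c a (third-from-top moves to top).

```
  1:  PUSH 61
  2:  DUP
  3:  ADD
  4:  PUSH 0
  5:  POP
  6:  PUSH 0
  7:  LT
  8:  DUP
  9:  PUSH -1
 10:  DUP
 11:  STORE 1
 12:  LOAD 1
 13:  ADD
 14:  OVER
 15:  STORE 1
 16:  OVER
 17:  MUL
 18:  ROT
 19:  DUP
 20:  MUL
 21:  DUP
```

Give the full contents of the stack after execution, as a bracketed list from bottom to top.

PUSH 61 -> [61]
DUP     -> [61, 61]
ADD     -> [122]
PUSH 0  -> [122, 0]
POP     -> [122]
PUSH 0  -> [122, 0]
LT      -> [0]
DUP     -> [0, 0]
PUSH -1 -> [0, 0, -1]
DUP     -> [0, 0, -1, -1]
STORE 1 -> [0, 0, -1]
LOAD 1  -> [0, 0, -1, -1]
ADD     -> [0, 0, -2]
OVER    -> [0, 0, -2, 0]
STORE 1 -> [0, 0, -2]
OVER    -> [0, 0, -2, 0]
MUL     -> [0, 0, 0]
ROT     -> [0, 0, 0]
DUP     -> [0, 0, 0, 0]
MUL     -> [0, 0, 0]
DUP     -> [0, 0, 0, 0]

[0, 0, 0, 0]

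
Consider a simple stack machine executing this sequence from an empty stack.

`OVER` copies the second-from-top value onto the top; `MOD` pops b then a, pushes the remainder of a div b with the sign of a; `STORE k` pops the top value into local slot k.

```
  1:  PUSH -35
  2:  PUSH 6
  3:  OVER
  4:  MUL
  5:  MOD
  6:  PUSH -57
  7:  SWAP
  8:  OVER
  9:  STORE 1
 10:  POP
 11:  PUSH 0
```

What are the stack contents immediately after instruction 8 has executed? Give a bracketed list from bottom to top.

PUSH -35 → -35
PUSH 6   → -35 6
OVER     → -35 6 -35
MUL      → -35 -210
MOD      → -35
PUSH -57 → -35 -57
SWAP     → -57 -35
OVER     → -57 -35 -57

[-57, -35, -57]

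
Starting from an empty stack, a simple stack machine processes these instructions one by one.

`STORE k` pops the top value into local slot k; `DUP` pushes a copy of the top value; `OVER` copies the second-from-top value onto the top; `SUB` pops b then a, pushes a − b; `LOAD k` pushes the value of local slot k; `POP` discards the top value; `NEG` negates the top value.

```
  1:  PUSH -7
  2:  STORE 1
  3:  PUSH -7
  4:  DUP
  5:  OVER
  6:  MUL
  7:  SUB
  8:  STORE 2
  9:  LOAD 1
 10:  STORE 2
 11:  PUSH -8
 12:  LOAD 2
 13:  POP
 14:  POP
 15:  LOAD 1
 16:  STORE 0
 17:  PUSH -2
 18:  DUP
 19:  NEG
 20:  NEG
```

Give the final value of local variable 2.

-7

PUSH -7  [-7]
STORE 1  []
PUSH -7  [-7]
DUP      [-7, -7]
OVER     [-7, -7, -7]
MUL      [-7, 49]
SUB      [-56]
STORE 2  []
LOAD 1   [-7]
STORE 2  []
PUSH -8  [-8]
LOAD 2   [-8, -7]
POP      [-8]
POP      []
LOAD 1   [-7]
STORE 0  []
PUSH -2  [-2]
DUP      [-2, -2]
NEG      [-2, 2]
NEG      [-2, -2]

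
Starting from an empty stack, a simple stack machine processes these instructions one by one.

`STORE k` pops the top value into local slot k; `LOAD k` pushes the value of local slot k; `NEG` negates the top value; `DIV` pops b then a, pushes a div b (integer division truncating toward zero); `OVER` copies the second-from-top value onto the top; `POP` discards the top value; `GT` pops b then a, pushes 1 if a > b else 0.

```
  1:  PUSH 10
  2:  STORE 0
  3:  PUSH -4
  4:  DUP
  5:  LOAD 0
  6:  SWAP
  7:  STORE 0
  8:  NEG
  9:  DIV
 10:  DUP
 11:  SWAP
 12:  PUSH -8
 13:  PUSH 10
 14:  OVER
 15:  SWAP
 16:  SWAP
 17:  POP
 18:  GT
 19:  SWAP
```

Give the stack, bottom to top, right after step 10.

[0, 0]

PUSH 10 → [10]
STORE 0 → []
PUSH -4 → [-4]
DUP     → [-4, -4]
LOAD 0  → [-4, -4, 10]
SWAP    → [-4, 10, -4]
STORE 0 → [-4, 10]
NEG     → [-4, -10]
DIV     → [0]
DUP     → [0, 0]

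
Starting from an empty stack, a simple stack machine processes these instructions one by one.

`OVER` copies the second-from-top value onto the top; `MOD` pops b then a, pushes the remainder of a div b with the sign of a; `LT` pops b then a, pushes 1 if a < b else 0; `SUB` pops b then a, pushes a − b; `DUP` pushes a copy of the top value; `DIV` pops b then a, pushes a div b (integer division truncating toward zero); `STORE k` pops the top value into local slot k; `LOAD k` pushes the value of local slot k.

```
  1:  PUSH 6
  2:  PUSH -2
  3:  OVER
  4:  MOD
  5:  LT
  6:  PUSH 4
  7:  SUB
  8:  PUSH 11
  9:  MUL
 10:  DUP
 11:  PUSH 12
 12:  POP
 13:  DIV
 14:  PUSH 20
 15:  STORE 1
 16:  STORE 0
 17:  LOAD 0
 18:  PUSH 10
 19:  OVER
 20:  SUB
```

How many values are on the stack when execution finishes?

2

PUSH 6  : [6]
PUSH -2 : [6, -2]
OVER    : [6, -2, 6]
MOD     : [6, -2]
LT      : [0]
PUSH 4  : [0, 4]
SUB     : [-4]
PUSH 11 : [-4, 11]
MUL     : [-44]
DUP     : [-44, -44]
PUSH 12 : [-44, -44, 12]
POP     : [-44, -44]
DIV     : [1]
PUSH 20 : [1, 20]
STORE 1 : [1]
STORE 0 : []
LOAD 0  : [1]
PUSH 10 : [1, 10]
OVER    : [1, 10, 1]
SUB     : [1, 9]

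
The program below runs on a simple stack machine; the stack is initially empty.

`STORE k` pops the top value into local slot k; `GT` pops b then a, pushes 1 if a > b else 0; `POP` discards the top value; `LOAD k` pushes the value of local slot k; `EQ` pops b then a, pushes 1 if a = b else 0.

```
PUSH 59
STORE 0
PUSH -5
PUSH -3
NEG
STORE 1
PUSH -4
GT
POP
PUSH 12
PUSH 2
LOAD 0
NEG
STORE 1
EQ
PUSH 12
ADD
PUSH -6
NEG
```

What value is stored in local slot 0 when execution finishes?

PUSH 59 : [59]
STORE 0 : []
PUSH -5 : [-5]
PUSH -3 : [-5, -3]
NEG     : [-5, 3]
STORE 1 : [-5]
PUSH -4 : [-5, -4]
GT      : [0]
POP     : []
PUSH 12 : [12]
PUSH 2  : [12, 2]
LOAD 0  : [12, 2, 59]
NEG     : [12, 2, -59]
STORE 1 : [12, 2]
EQ      : [0]
PUSH 12 : [0, 12]
ADD     : [12]
PUSH -6 : [12, -6]
NEG     : [12, 6]

59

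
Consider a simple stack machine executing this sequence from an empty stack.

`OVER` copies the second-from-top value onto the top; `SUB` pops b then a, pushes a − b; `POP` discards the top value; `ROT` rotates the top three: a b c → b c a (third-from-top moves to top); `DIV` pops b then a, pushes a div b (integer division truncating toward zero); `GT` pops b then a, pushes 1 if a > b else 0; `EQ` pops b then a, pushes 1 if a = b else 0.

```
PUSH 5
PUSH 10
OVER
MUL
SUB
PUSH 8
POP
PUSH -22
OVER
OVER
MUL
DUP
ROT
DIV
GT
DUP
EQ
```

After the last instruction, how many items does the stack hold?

PUSH 5   -> [5]
PUSH 10  -> [5, 10]
OVER     -> [5, 10, 5]
MUL      -> [5, 50]
SUB      -> [-45]
PUSH 8   -> [-45, 8]
POP      -> [-45]
PUSH -22 -> [-45, -22]
OVER     -> [-45, -22, -45]
OVER     -> [-45, -22, -45, -22]
MUL      -> [-45, -22, 990]
DUP      -> [-45, -22, 990, 990]
ROT      -> [-45, 990, 990, -22]
DIV      -> [-45, 990, -45]
GT       -> [-45, 1]
DUP      -> [-45, 1, 1]
EQ       -> [-45, 1]

2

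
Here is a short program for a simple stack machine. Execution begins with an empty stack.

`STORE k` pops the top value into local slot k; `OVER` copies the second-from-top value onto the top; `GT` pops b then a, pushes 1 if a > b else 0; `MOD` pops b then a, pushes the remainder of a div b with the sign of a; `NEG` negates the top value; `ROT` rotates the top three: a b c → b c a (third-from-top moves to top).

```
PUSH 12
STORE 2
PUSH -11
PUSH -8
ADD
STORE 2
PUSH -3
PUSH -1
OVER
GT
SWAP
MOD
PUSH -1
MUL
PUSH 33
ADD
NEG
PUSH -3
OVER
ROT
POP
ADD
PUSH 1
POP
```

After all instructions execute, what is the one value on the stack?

PUSH 12   [12]
STORE 2   []
PUSH -11  [-11]
PUSH -8   [-11, -8]
ADD       [-19]
STORE 2   []
PUSH -3   [-3]
PUSH -1   [-3, -1]
OVER      [-3, -1, -3]
GT        [-3, 1]
SWAP      [1, -3]
MOD       [1]
PUSH -1   [1, -1]
MUL       [-1]
PUSH 33   [-1, 33]
ADD       [32]
NEG       [-32]
PUSH -3   [-32, -3]
OVER      [-32, -3, -32]
ROT       [-3, -32, -32]
POP       [-3, -32]
ADD       [-35]
PUSH 1    [-35, 1]
POP       [-35]

-35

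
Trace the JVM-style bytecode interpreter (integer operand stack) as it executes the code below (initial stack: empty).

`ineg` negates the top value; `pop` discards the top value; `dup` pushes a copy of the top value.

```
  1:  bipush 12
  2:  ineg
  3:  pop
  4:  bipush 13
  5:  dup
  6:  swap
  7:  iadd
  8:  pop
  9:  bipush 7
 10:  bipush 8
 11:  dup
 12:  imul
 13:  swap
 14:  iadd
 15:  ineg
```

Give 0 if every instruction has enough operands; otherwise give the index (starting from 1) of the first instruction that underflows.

bipush 12 → [12]
ineg      → [-12]
pop       → []
bipush 13 → [13]
dup       → [13, 13]
swap      → [13, 13]
iadd      → [26]
pop       → []
bipush 7  → [7]
bipush 8  → [7, 8]
dup       → [7, 8, 8]
imul      → [7, 64]
swap      → [64, 7]
iadd      → [71]
ineg      → [-71]

0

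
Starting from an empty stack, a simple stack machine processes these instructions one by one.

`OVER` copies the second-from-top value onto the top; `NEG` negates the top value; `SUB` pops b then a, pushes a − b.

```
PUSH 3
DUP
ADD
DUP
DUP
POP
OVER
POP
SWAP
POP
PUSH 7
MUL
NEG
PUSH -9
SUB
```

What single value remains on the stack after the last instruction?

PUSH 3   3
DUP      3 3
ADD      6
DUP      6 6
DUP      6 6 6
POP      6 6
OVER     6 6 6
POP      6 6
SWAP     6 6
POP      6
PUSH 7   6 7
MUL      42
NEG      -42
PUSH -9  -42 -9
SUB      -33

-33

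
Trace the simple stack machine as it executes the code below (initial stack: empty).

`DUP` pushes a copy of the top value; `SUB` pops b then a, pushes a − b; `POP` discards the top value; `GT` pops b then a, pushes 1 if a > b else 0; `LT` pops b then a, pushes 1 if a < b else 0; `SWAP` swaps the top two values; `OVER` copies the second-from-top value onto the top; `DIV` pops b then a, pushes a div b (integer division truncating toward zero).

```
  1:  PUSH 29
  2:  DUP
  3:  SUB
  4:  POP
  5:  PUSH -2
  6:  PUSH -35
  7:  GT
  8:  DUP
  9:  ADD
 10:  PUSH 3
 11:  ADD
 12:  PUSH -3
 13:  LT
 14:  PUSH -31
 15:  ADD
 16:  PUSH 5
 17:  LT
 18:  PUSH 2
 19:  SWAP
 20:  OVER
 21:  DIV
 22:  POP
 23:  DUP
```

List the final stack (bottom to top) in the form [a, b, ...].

[2, 2]

PUSH 29  : [29]
DUP      : [29, 29]
SUB      : [0]
POP      : []
PUSH -2  : [-2]
PUSH -35 : [-2, -35]
GT       : [1]
DUP      : [1, 1]
ADD      : [2]
PUSH 3   : [2, 3]
ADD      : [5]
PUSH -3  : [5, -3]
LT       : [0]
PUSH -31 : [0, -31]
ADD      : [-31]
PUSH 5   : [-31, 5]
LT       : [1]
PUSH 2   : [1, 2]
SWAP     : [2, 1]
OVER     : [2, 1, 2]
DIV      : [2, 0]
POP      : [2]
DUP      : [2, 2]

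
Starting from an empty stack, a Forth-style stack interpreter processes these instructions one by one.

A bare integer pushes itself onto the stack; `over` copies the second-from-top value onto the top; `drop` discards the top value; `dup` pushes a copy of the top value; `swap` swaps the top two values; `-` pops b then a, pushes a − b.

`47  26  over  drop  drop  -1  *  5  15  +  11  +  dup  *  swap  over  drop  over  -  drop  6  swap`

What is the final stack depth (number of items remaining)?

2

47   : [47]
26   : [47, 26]
over : [47, 26, 47]
drop : [47, 26]
drop : [47]
-1   : [47, -1]
*    : [-47]
5    : [-47, 5]
15   : [-47, 5, 15]
+    : [-47, 20]
11   : [-47, 20, 11]
+    : [-47, 31]
dup  : [-47, 31, 31]
*    : [-47, 961]
swap : [961, -47]
over : [961, -47, 961]
drop : [961, -47]
over : [961, -47, 961]
-    : [961, -1008]
drop : [961]
6    : [961, 6]
swap : [6, 961]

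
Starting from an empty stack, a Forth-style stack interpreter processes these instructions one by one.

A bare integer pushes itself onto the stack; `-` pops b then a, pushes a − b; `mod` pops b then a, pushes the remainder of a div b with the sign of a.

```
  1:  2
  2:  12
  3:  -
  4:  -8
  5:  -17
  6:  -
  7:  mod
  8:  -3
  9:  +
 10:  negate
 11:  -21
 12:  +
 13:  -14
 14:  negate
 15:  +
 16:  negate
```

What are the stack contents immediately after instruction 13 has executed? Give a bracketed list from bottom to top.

2      -> 2
12     -> 2 12
-      -> -10
-8     -> -10 -8
-17    -> -10 -8 -17
-      -> -10 9
mod    -> -1
-3     -> -1 -3
+      -> -4
negate -> 4
-21    -> 4 -21
+      -> -17
-14    -> -17 -14

[-17, -14]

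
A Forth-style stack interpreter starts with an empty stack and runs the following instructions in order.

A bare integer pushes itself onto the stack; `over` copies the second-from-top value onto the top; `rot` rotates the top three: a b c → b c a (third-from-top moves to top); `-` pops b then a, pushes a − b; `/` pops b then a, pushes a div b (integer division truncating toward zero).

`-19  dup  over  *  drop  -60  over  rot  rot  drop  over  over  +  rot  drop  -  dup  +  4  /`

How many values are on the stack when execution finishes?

1

-19   [-19]
dup   [-19, -19]
over  [-19, -19, -19]
*     [-19, 361]
drop  [-19]
-60   [-19, -60]
over  [-19, -60, -19]
rot   [-60, -19, -19]
rot   [-19, -19, -60]
drop  [-19, -19]
over  [-19, -19, -19]
over  [-19, -19, -19, -19]
+     [-19, -19, -38]
rot   [-19, -38, -19]
drop  [-19, -38]
-     [19]
dup   [19, 19]
+     [38]
4     [38, 4]
/     [9]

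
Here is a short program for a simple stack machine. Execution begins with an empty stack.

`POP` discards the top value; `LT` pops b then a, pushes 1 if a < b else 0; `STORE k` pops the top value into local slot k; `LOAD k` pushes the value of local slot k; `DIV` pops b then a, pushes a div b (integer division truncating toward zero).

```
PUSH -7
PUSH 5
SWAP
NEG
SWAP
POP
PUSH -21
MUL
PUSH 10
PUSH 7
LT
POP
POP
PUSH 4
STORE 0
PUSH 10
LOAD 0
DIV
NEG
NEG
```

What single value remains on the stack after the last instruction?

PUSH -7  → -7
PUSH 5   → -7 5
SWAP     → 5 -7
NEG      → 5 7
SWAP     → 7 5
POP      → 7
PUSH -21 → 7 -21
MUL      → -147
PUSH 10  → -147 10
PUSH 7   → -147 10 7
LT       → -147 0
POP      → -147
POP      → (empty)
PUSH 4   → 4
STORE 0  → (empty)
PUSH 10  → 10
LOAD 0   → 10 4
DIV      → 2
NEG      → -2
NEG      → 2

2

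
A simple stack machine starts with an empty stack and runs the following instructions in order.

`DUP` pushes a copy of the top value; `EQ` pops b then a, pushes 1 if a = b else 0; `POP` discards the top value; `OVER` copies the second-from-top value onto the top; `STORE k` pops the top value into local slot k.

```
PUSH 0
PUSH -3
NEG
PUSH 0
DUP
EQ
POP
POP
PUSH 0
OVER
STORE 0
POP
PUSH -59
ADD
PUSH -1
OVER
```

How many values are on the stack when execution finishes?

PUSH 0   -> [0]
PUSH -3  -> [0, -3]
NEG      -> [0, 3]
PUSH 0   -> [0, 3, 0]
DUP      -> [0, 3, 0, 0]
EQ       -> [0, 3, 1]
POP      -> [0, 3]
POP      -> [0]
PUSH 0   -> [0, 0]
OVER     -> [0, 0, 0]
STORE 0  -> [0, 0]
POP      -> [0]
PUSH -59 -> [0, -59]
ADD      -> [-59]
PUSH -1  -> [-59, -1]
OVER     -> [-59, -1, -59]

3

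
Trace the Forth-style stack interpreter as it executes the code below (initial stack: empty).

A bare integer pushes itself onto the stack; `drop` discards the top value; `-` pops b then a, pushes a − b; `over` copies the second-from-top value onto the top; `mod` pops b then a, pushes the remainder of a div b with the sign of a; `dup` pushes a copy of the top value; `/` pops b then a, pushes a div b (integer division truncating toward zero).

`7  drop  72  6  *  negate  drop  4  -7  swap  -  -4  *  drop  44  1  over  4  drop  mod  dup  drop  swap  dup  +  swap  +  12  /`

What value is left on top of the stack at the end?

7

7      -> [7]
drop   -> []
72     -> [72]
6      -> [72, 6]
*      -> [432]
negate -> [-432]
drop   -> []
4      -> [4]
-7     -> [4, -7]
swap   -> [-7, 4]
-      -> [-11]
-4     -> [-11, -4]
*      -> [44]
drop   -> []
44     -> [44]
1      -> [44, 1]
over   -> [44, 1, 44]
4      -> [44, 1, 44, 4]
drop   -> [44, 1, 44]
mod    -> [44, 1]
dup    -> [44, 1, 1]
drop   -> [44, 1]
swap   -> [1, 44]
dup    -> [1, 44, 44]
+      -> [1, 88]
swap   -> [88, 1]
+      -> [89]
12     -> [89, 12]
/      -> [7]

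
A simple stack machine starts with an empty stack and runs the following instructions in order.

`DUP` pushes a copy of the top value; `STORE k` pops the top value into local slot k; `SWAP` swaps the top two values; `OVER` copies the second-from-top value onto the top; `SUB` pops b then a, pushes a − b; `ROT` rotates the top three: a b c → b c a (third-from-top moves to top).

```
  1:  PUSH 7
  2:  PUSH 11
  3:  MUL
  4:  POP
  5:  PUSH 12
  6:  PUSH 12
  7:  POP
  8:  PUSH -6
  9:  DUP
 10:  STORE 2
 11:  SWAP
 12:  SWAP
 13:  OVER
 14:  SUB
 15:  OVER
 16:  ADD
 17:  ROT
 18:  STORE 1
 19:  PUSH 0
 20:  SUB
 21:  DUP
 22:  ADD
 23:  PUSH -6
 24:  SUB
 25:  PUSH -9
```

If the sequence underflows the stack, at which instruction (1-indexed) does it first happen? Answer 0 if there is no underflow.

PUSH 7  → [7]
PUSH 11 → [7, 11]
MUL     → [77]
POP     → []
PUSH 12 → [12]
PUSH 12 → [12, 12]
POP     → [12]
PUSH -6 → [12, -6]
DUP     → [12, -6, -6]
STORE 2 → [12, -6]
SWAP    → [-6, 12]
SWAP    → [12, -6]
OVER    → [12, -6, 12]
SUB     → [12, -18]
OVER    → [12, -18, 12]
ADD     → [12, -6]
ROT  — needs 3 operands, stack has 2 → underflow

17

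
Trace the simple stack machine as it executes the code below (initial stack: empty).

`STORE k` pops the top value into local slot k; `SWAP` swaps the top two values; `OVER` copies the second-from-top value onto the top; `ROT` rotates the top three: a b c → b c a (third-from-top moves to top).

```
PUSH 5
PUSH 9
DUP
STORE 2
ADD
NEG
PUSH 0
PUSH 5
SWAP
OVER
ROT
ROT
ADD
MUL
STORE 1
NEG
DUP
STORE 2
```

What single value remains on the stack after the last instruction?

14

PUSH 5  → 5
PUSH 9  → 5 9
DUP     → 5 9 9
STORE 2 → 5 9
ADD     → 14
NEG     → -14
PUSH 0  → -14 0
PUSH 5  → -14 0 5
SWAP    → -14 5 0
OVER    → -14 5 0 5
ROT     → -14 0 5 5
ROT     → -14 5 5 0
ADD     → -14 5 5
MUL     → -14 25
STORE 1 → -14
NEG     → 14
DUP     → 14 14
STORE 2 → 14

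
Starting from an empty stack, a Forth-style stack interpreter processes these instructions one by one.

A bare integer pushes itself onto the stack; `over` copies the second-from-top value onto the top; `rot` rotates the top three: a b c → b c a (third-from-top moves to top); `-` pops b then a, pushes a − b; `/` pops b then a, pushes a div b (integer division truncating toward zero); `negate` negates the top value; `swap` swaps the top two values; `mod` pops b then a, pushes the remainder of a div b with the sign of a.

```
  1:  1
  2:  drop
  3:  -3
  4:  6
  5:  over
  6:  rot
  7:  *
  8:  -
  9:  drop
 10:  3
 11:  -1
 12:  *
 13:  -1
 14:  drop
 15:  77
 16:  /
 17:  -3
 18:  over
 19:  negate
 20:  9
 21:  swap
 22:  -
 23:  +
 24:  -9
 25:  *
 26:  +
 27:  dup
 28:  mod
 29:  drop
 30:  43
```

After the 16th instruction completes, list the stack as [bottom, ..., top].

1    : 1
drop : (empty)
-3   : -3
6    : -3 6
over : -3 6 -3
rot  : 6 -3 -3
*    : 6 9
-    : -3
drop : (empty)
3    : 3
-1   : 3 -1
*    : -3
-1   : -3 -1
drop : -3
77   : -3 77
/    : 0

[0]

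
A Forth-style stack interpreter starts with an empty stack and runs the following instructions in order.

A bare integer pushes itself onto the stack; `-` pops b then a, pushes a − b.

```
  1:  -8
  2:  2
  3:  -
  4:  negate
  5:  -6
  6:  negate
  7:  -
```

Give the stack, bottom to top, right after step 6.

[10, 6]

-8     → [-8]
2      → [-8, 2]
-      → [-10]
negate → [10]
-6     → [10, -6]
negate → [10, 6]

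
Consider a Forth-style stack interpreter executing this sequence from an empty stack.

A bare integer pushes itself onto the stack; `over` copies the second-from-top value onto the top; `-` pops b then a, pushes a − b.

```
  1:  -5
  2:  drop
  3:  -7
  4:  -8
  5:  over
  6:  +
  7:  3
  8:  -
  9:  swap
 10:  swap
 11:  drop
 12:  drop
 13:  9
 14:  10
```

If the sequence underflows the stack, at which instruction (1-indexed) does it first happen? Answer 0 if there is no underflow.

0

-5   → -5
drop → (empty)
-7   → -7
-8   → -7 -8
over → -7 -8 -7
+    → -7 -15
3    → -7 -15 3
-    → -7 -18
swap → -18 -7
swap → -7 -18
drop → -7
drop → (empty)
9    → 9
10   → 9 10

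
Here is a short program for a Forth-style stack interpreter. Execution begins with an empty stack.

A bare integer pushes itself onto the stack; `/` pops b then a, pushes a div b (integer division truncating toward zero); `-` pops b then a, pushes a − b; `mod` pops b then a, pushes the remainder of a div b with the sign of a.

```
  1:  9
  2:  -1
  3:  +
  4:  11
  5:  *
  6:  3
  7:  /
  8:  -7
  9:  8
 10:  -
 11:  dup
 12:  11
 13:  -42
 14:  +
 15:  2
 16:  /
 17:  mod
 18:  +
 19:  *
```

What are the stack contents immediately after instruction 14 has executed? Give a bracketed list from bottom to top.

[29, -15, -15, -31]

9   -> 9
-1  -> 9 -1
+   -> 8
11  -> 8 11
*   -> 88
3   -> 88 3
/   -> 29
-7  -> 29 -7
8   -> 29 -7 8
-   -> 29 -15
dup -> 29 -15 -15
11  -> 29 -15 -15 11
-42 -> 29 -15 -15 11 -42
+   -> 29 -15 -15 -31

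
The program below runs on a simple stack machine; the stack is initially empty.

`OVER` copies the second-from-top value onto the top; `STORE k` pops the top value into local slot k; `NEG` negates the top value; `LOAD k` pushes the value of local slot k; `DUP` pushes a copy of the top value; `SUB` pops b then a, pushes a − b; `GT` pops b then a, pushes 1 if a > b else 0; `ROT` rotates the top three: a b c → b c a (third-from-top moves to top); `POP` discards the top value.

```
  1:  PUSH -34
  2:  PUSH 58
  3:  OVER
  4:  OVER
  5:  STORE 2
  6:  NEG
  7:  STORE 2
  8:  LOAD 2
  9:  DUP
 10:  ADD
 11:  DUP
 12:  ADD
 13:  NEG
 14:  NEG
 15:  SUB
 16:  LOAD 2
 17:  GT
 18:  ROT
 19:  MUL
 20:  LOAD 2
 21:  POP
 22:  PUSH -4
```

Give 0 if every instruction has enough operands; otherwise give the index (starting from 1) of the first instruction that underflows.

PUSH -34 → [-34]
PUSH 58  → [-34, 58]
OVER     → [-34, 58, -34]
OVER     → [-34, 58, -34, 58]
STORE 2  → [-34, 58, -34]
NEG      → [-34, 58, 34]
STORE 2  → [-34, 58]
LOAD 2   → [-34, 58, 34]
DUP      → [-34, 58, 34, 34]
ADD      → [-34, 58, 68]
DUP      → [-34, 58, 68, 68]
ADD      → [-34, 58, 136]
NEG      → [-34, 58, -136]
NEG      → [-34, 58, 136]
SUB      → [-34, -78]
LOAD 2   → [-34, -78, 34]
GT       → [-34, 0]
ROT  — needs 3 operands, stack has 2 → underflow

18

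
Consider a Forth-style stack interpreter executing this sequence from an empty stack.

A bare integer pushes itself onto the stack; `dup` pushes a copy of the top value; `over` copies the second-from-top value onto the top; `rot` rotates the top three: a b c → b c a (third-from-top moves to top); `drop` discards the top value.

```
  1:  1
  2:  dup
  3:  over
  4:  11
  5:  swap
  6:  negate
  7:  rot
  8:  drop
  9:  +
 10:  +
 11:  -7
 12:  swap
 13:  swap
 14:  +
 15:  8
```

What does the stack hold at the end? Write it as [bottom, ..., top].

1      → 1
dup    → 1 1
over   → 1 1 1
11     → 1 1 1 11
swap   → 1 1 11 1
negate → 1 1 11 -1
rot    → 1 11 -1 1
drop   → 1 11 -1
+      → 1 10
+      → 11
-7     → 11 -7
swap   → -7 11
swap   → 11 -7
+      → 4
8      → 4 8

[4, 8]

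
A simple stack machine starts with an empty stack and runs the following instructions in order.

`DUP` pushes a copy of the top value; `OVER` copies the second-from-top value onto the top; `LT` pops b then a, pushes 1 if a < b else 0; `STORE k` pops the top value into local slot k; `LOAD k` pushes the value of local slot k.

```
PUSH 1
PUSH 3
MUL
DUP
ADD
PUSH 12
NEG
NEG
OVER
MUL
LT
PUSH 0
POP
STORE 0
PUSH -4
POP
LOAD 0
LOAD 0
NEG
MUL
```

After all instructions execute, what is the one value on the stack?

PUSH 1   1
PUSH 3   1 3
MUL      3
DUP      3 3
ADD      6
PUSH 12  6 12
NEG      6 -12
NEG      6 12
OVER     6 12 6
MUL      6 72
LT       1
PUSH 0   1 0
POP      1
STORE 0  (empty)
PUSH -4  -4
POP      (empty)
LOAD 0   1
LOAD 0   1 1
NEG      1 -1
MUL      -1

-1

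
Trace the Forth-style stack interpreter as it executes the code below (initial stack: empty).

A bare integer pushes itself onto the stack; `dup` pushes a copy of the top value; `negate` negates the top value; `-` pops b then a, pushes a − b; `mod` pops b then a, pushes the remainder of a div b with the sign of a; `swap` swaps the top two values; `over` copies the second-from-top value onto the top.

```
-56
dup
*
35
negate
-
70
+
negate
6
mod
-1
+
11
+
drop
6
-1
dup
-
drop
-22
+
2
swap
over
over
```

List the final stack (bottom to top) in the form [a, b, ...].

[2, -16, 2, -16]

-56     [-56]
dup     [-56, -56]
*       [3136]
35      [3136, 35]
negate  [3136, -35]
-       [3171]
70      [3171, 70]
+       [3241]
negate  [-3241]
6       [-3241, 6]
mod     [-1]
-1      [-1, -1]
+       [-2]
11      [-2, 11]
+       [9]
drop    []
6       [6]
-1      [6, -1]
dup     [6, -1, -1]
-       [6, 0]
drop    [6]
-22     [6, -22]
+       [-16]
2       [-16, 2]
swap    [2, -16]
over    [2, -16, 2]
over    [2, -16, 2, -16]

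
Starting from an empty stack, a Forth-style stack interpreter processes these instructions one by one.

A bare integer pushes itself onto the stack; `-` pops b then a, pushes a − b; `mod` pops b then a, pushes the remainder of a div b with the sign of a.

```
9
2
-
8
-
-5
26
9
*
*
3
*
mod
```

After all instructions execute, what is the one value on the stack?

9   : [9]
2   : [9, 2]
-   : [7]
8   : [7, 8]
-   : [-1]
-5  : [-1, -5]
26  : [-1, -5, 26]
9   : [-1, -5, 26, 9]
*   : [-1, -5, 234]
*   : [-1, -1170]
3   : [-1, -1170, 3]
*   : [-1, -3510]
mod : [-1]

-1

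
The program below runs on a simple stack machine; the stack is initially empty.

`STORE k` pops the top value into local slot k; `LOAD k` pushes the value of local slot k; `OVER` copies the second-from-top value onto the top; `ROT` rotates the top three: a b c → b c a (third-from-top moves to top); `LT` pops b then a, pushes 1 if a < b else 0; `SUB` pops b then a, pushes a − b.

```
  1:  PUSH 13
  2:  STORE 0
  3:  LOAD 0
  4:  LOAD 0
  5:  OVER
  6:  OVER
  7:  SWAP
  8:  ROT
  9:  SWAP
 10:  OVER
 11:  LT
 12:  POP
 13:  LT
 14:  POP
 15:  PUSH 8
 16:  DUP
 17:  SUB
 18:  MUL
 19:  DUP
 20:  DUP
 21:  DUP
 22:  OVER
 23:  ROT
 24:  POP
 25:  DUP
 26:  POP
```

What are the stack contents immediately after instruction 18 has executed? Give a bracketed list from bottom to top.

PUSH 13 → 13
STORE 0 → (empty)
LOAD 0  → 13
LOAD 0  → 13 13
OVER    → 13 13 13
OVER    → 13 13 13 13
SWAP    → 13 13 13 13
ROT     → 13 13 13 13
SWAP    → 13 13 13 13
OVER    → 13 13 13 13 13
LT      → 13 13 13 0
POP     → 13 13 13
LT      → 13 0
POP     → 13
PUSH 8  → 13 8
DUP     → 13 8 8
SUB     → 13 0
MUL     → 0

[0]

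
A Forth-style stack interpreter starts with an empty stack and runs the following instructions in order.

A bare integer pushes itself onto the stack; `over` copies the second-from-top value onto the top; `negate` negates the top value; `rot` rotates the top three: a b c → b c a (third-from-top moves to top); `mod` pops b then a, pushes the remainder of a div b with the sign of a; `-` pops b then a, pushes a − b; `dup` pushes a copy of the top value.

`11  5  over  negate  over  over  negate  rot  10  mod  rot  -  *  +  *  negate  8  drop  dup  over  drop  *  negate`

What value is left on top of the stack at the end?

-450241

11     : 11
5      : 11 5
over   : 11 5 11
negate : 11 5 -11
over   : 11 5 -11 5
over   : 11 5 -11 5 -11
negate : 11 5 -11 5 11
rot    : 11 5 5 11 -11
10     : 11 5 5 11 -11 10
mod    : 11 5 5 11 -1
rot    : 11 5 11 -1 5
-      : 11 5 11 -6
*      : 11 5 -66
+      : 11 -61
*      : -671
negate : 671
8      : 671 8
drop   : 671
dup    : 671 671
over   : 671 671 671
drop   : 671 671
*      : 450241
negate : -450241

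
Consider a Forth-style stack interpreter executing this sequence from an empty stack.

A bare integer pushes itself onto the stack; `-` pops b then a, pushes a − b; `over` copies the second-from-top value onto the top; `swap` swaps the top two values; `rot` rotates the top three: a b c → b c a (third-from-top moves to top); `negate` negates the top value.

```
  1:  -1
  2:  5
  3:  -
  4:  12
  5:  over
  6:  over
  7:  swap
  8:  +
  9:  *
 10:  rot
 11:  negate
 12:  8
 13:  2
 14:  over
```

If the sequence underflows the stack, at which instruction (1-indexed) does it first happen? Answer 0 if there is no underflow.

-1    -1
5     -1 5
-     -6
12    -6 12
over  -6 12 -6
over  -6 12 -6 12
swap  -6 12 12 -6
+     -6 12 6
*     -6 72
rot  — needs 3 operands, stack has 2 → underflow

10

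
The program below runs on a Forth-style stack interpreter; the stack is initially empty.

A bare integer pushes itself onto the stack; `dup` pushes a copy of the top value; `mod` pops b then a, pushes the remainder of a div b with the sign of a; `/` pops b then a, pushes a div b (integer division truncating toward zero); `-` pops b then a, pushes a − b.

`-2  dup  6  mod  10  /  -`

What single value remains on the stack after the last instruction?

-2

-2  -> -2
dup -> -2 -2
6   -> -2 -2 6
mod -> -2 -2
10  -> -2 -2 10
/   -> -2 0
-   -> -2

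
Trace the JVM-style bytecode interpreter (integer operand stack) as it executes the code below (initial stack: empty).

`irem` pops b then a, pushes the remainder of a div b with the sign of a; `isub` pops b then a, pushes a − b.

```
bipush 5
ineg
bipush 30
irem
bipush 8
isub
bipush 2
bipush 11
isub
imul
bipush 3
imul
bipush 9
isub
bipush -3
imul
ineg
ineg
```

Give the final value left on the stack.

-1026

bipush 5   5
ineg       -5
bipush 30  -5 30
irem       -5
bipush 8   -5 8
isub       -13
bipush 2   -13 2
bipush 11  -13 2 11
isub       -13 -9
imul       117
bipush 3   117 3
imul       351
bipush 9   351 9
isub       342
bipush -3  342 -3
imul       -1026
ineg       1026
ineg       -1026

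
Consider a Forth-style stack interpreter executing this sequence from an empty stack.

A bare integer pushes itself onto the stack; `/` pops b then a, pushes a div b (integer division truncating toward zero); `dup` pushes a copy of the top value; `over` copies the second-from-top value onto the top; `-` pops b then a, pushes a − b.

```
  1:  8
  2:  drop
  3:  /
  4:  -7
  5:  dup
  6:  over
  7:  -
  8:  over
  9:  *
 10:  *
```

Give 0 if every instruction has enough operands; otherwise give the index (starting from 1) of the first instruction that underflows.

8    : [8]
drop : []
/  — needs 2 operands, stack has 0 → underflow

3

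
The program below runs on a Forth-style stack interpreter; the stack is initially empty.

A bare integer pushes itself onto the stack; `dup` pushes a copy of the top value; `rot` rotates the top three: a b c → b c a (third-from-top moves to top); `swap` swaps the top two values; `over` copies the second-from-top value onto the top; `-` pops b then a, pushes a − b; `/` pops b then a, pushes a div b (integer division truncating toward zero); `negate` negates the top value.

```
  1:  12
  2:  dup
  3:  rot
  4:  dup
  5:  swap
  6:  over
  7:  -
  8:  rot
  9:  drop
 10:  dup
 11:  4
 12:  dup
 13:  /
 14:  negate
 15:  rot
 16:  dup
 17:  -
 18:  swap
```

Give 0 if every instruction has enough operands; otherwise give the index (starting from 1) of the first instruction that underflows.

3

12  -> 12
dup -> 12 12
rot  — needs 3 operands, stack has 2 → underflow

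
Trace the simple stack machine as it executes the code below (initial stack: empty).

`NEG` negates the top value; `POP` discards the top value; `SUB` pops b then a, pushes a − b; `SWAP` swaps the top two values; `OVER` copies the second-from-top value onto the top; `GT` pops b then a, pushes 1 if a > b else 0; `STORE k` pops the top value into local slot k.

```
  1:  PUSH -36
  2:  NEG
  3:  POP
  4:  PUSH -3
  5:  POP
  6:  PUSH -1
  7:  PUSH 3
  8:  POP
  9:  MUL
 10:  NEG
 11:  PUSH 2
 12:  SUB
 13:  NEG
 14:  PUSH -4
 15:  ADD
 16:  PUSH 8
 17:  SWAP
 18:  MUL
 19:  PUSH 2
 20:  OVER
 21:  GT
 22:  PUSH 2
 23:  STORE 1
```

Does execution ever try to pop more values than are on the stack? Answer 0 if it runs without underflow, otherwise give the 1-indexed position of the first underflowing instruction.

PUSH -36 : -36
NEG      : 36
POP      : (empty)
PUSH -3  : -3
POP      : (empty)
PUSH -1  : -1
PUSH 3   : -1 3
POP      : -1
MUL  — needs 2 operands, stack has 1 → underflow

9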